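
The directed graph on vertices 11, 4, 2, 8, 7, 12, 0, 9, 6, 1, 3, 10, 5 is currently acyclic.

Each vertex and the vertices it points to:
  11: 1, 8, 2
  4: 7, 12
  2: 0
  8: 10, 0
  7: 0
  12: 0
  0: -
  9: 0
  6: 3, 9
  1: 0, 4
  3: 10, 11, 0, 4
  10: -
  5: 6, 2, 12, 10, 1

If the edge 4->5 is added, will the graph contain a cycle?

Adding 4→5 creates a cycle iff 5 can already reach 4.
Path from 5: 5 → 1 → 4.
So 5 → … → 4 → 5 is a cycle.

Yes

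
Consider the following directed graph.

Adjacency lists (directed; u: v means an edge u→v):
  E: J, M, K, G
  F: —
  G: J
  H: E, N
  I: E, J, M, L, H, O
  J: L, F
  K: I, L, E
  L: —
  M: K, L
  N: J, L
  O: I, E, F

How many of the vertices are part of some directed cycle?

6

A vertex is on a directed cycle iff it belongs to a strongly connected component of size ≥ 2 (or has a self-loop).
The vertices on cycles are {E, H, I, K, M, O} — 6 in total.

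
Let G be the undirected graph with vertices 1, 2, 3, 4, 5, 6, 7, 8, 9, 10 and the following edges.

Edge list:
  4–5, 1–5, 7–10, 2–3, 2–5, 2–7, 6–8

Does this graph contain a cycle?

DFS, tracking each vertex's parent; an edge to a visited non-parent vertex closes a cycle.
Start from 2:
visit 2 (parent –)
  visit 5 (parent 2)
    visit 1 (parent 5)
      1–5: parent, skip
    5–2: parent, skip
    visit 4 (parent 5)
      4–5: parent, skip
  visit 7 (parent 2)
    visit 10 (parent 7)
      10–7: parent, skip
    7–2: parent, skip
  visit 3 (parent 2)
    3–2: parent, skip
visit 6 (parent –)
  visit 8 (parent 6)
    8–6: parent, skip
visit 9 (parent –)
No non-parent visited neighbor found — the graph is a forest.

No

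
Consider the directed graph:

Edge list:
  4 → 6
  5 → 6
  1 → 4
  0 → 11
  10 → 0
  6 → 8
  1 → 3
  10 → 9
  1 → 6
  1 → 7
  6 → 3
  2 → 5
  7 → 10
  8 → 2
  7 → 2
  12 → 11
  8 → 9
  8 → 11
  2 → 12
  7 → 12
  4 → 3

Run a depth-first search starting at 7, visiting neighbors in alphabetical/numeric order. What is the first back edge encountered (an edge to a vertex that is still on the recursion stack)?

8→2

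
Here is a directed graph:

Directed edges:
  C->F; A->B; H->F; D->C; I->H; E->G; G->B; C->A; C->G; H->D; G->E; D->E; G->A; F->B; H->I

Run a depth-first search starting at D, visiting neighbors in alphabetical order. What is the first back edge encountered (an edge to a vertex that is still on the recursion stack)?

E->G

DFS from D (visiting neighbors in alphabetical order); mark gray on enter, black on exit:
D gray
  C gray
    A gray
      B gray
      B black
    A black
    F gray
      F→B: B black — skip
    F black
    G gray
      G→A: A black — skip
      G→B: B black — skip
      E gray
        E→G: G is gray → back edge
First back edge: E → G.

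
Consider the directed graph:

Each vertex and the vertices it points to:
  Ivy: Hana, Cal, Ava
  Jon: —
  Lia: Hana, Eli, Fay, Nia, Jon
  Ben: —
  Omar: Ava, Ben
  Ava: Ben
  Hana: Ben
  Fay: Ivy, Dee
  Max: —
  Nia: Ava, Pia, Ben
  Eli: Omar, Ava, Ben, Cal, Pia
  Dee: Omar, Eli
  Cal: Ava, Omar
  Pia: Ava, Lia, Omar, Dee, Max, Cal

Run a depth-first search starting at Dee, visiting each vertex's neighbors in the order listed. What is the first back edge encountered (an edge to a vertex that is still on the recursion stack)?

DFS from Dee (visiting each vertex's neighbors in the order listed); mark gray on enter, black on exit:
Dee gray
  Omar gray
    Ava gray
      Ben gray
      Ben black
    Ava black
    Omar→Ben: Ben black — skip
  Omar black
  Eli gray
    Eli→Omar: Omar black — skip
    Eli→Ava: Ava black — skip
    Eli→Ben: Ben black — skip
    Cal gray
      Cal→Ava: Ava black — skip
      Cal→Omar: Omar black — skip
    Cal black
    Pia gray
      Pia→Ava: Ava black — skip
      Lia gray
        Hana gray
          Hana→Ben: Ben black — skip
        Hana black
        Lia→Eli: Eli is gray → back edge
First back edge: Lia → Eli.

Lia->Eli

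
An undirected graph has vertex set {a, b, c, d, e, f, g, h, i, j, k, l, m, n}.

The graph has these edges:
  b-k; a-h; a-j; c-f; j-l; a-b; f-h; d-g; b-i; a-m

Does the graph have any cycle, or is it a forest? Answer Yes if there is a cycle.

No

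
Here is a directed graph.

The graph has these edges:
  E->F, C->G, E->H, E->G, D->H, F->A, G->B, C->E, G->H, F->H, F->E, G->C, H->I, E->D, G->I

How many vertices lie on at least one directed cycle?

A vertex is on a directed cycle iff it belongs to a strongly connected component of size ≥ 2 (or has a self-loop).
The vertices on cycles are {C, E, F, G} — 4 in total.

4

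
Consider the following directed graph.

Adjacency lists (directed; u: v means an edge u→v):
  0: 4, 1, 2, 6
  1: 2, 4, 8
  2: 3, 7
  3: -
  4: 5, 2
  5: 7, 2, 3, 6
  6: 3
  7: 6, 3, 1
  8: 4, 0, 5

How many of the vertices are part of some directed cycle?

7

A vertex is on a directed cycle iff it belongs to a strongly connected component of size ≥ 2 (or has a self-loop).
The vertices on cycles are {0, 1, 2, 4, 5, 7, 8} — 7 in total.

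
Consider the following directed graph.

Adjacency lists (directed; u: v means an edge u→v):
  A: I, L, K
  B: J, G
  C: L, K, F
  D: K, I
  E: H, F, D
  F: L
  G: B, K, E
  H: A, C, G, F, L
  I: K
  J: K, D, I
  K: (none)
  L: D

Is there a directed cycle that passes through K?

No

K lies on a cycle iff there is a path from K back to itself.
Exploring from K, it never reaches itself; equivalently, its strongly connected component is a singleton.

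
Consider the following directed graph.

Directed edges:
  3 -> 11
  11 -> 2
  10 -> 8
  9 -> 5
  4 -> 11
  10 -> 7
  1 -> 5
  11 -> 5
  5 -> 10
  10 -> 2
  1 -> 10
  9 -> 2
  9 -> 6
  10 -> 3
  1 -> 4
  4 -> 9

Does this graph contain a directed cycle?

DFS with white/gray/black marking, starting from 5:
5 gray
  10 gray
    7 gray
    7 black
    2 gray
    2 black
    8 gray
    8 black
    3 gray
      11 gray
        11→2: 2 black — skip
        11→5: 5 is gray → back edge
Back edge found, so a cycle exists: 5 → 10 → 3 → 11 → 5.

Yes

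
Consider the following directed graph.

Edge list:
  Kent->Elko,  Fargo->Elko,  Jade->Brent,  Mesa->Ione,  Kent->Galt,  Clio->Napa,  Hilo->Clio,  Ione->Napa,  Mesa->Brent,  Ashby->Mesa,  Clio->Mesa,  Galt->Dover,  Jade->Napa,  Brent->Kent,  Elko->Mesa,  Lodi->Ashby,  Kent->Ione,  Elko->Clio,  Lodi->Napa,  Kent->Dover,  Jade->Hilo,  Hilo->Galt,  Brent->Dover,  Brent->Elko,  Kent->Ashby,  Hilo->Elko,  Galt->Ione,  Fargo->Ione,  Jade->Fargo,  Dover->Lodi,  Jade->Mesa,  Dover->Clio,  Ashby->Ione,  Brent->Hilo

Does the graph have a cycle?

Yes

DFS with white/gray/black marking, starting from Ione:
Ione gray
  Napa gray
  Napa black
Ione black
Mesa gray
  Brent gray
    Hilo gray
      Elko gray
        Elko→Mesa: Mesa is gray → back edge
Back edge found, so a cycle exists: Mesa → Brent → Hilo → Elko → Mesa.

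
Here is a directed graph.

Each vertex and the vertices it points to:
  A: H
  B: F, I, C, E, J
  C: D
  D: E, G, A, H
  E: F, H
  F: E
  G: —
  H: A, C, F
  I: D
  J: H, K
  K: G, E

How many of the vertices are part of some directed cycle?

A vertex is on a directed cycle iff it belongs to a strongly connected component of size ≥ 2 (or has a self-loop).
The vertices on cycles are {A, C, D, E, F, H} — 6 in total.

6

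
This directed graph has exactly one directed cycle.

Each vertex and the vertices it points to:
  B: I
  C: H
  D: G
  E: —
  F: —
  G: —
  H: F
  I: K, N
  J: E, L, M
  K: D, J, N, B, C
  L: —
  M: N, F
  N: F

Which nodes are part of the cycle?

B, I, K

DFS with gray/black marking from K:
K gray
  D gray
    G gray
    G black
  D black
  J gray
    E gray
    E black
    L gray
    L black
    M gray
      N gray
        F gray
        F black
      N black
      M→F: F black — skip
    M black
  J black
  K→N: N black — skip
  B gray
    I gray
      I→K: K is gray → back edge
Back edge closes the cycle K → B → I → K; its vertices are {B, I, K}.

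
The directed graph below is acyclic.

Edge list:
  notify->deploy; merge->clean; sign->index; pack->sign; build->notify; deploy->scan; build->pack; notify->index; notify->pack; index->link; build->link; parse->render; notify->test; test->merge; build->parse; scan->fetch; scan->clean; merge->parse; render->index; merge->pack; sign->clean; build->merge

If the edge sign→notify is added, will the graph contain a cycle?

Adding sign→notify creates a cycle iff notify can already reach sign.
Path from notify: notify → pack → sign.
So notify → … → sign → notify is a cycle.

Yes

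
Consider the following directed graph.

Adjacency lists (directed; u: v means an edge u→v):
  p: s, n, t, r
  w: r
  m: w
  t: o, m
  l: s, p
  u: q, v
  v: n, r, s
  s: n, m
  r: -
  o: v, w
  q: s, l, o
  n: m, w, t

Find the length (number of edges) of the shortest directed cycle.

For each vertex v, BFS finds the shortest path from v back to v.
The shortest such closed walk is o → v → n → t → o, length 4.

4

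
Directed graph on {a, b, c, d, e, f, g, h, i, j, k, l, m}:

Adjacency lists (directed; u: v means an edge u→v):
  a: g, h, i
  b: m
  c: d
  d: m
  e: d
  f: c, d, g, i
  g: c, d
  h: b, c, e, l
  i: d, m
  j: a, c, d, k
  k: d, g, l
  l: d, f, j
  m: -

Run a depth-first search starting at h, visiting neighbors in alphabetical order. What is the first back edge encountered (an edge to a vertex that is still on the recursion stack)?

DFS from h (visiting neighbors in alphabetical order); mark gray on enter, black on exit:
h gray
  b gray
    m gray
    m black
  b black
  c gray
    d gray
      d→m: m black — skip
    d black
  c black
  e gray
    e→d: d black — skip
  e black
  l gray
    l→d: d black — skip
    f gray
      f→c: c black — skip
      f→d: d black — skip
      g gray
        g→c: c black — skip
        g→d: d black — skip
      g black
      i gray
        i→d: d black — skip
        i→m: m black — skip
      i black
    f black
    j gray
      a gray
        a→g: g black — skip
        a→h: h is gray → back edge
First back edge: a → h.

a→h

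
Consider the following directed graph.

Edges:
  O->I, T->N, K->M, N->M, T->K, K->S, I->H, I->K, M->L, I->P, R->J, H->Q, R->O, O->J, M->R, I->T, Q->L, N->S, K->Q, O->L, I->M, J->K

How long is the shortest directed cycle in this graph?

4

For each vertex v, BFS finds the shortest path from v back to v.
The shortest such closed walk is I → M → R → O → I, length 4.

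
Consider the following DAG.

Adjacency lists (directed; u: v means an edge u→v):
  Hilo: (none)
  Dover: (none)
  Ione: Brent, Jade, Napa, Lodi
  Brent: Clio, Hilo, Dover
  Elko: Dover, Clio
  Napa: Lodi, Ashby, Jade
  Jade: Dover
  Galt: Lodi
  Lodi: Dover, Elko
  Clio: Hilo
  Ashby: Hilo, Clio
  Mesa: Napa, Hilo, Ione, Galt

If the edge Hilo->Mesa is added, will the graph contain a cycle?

Adding Hilo→Mesa creates a cycle iff Mesa can already reach Hilo.
Path from Mesa: Mesa → Hilo.
So Mesa → … → Hilo → Mesa is a cycle.

Yes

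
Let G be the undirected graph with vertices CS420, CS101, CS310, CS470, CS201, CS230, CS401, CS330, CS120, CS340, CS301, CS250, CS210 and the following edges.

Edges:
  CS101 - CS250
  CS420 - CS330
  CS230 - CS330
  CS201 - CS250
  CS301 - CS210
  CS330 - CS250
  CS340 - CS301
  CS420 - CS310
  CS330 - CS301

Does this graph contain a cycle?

DFS, tracking each vertex's parent; an edge to a visited non-parent vertex closes a cycle.
Start from CS230:
visit CS230 (parent –)
  visit CS330 (parent CS230)
    visit CS301 (parent CS330)
      visit CS210 (parent CS301)
        CS210–CS301: parent, skip
      CS301–CS330: parent, skip
      visit CS340 (parent CS301)
        CS340–CS301: parent, skip
    visit CS250 (parent CS330)
      visit CS201 (parent CS250)
        CS201–CS250: parent, skip
      CS250–CS330: parent, skip
      visit CS101 (parent CS250)
        CS101–CS250: parent, skip
    CS330–CS230: parent, skip
    visit CS420 (parent CS330)
      CS420–CS330: parent, skip
      visit CS310 (parent CS420)
        CS310–CS420: parent, skip
visit CS470 (parent –)
visit CS401 (parent –)
visit CS120 (parent –)
No non-parent visited neighbor found — the graph is a forest.

No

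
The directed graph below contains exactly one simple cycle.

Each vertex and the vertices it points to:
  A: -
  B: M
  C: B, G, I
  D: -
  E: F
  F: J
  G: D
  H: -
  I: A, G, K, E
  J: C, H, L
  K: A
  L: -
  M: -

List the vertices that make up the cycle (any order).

C, E, F, I, J

DFS with gray/black marking from J:
J gray
  C gray
    B gray
      M gray
      M black
    B black
    G gray
      D gray
      D black
    G black
    I gray
      A gray
      A black
      I→G: G black — skip
      K gray
        K→A: A black — skip
      K black
      E gray
        F gray
          F→J: J is gray → back edge
Back edge closes the cycle J → C → I → E → F → J; its vertices are {C, E, F, I, J}.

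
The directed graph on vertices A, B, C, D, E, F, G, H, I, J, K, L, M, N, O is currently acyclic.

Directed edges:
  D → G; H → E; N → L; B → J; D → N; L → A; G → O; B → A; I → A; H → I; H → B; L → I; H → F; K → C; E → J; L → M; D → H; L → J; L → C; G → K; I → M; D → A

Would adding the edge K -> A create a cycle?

No

Adding K→A creates a cycle iff A can already reach K.
Explore from A: no path reaches K. The graph stays acyclic.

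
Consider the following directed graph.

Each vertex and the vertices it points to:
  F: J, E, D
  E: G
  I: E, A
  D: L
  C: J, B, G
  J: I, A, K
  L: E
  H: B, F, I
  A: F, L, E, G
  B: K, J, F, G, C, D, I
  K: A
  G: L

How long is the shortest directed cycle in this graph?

For each vertex v, BFS finds the shortest path from v back to v.
The shortest such closed walk is B → C → B, length 2.

2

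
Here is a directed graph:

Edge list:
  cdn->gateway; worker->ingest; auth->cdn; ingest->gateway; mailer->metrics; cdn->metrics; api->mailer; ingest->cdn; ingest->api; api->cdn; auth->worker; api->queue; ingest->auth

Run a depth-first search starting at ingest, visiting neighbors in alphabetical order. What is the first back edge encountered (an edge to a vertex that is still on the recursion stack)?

worker->ingest

DFS from ingest (visiting neighbors in alphabetical order); mark gray on enter, black on exit:
ingest gray
  api gray
    cdn gray
      gateway gray
      gateway black
      metrics gray
      metrics black
    cdn black
    mailer gray
      mailer→metrics: metrics black — skip
    mailer black
    queue gray
    queue black
  api black
  auth gray
    auth→cdn: cdn black — skip
    worker gray
      worker→ingest: ingest is gray → back edge
First back edge: worker → ingest.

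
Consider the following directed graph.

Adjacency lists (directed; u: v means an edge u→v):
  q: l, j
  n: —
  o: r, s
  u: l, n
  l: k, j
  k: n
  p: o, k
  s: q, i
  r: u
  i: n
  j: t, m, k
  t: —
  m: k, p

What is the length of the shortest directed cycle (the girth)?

For each vertex v, BFS finds the shortest path from v back to v.
The shortest such closed walk is s → q → j → m → p → o → s, length 6.

6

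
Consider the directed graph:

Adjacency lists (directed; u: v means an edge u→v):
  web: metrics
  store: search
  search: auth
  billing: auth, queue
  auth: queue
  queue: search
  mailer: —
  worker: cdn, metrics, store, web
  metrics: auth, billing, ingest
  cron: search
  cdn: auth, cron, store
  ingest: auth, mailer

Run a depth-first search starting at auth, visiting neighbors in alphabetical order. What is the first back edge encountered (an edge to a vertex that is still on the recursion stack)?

search→auth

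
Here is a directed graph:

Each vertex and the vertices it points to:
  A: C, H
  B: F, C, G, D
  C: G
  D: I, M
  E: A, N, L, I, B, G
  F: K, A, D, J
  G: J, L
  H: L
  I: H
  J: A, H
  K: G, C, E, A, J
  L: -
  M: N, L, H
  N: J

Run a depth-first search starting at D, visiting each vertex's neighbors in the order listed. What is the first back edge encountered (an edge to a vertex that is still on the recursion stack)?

DFS from D (visiting each vertex's neighbors in the order listed); mark gray on enter, black on exit:
D gray
  I gray
    H gray
      L gray
      L black
    H black
  I black
  M gray
    N gray
      J gray
        A gray
          C gray
            G gray
              G→J: J is gray → back edge
First back edge: G → J.

G->J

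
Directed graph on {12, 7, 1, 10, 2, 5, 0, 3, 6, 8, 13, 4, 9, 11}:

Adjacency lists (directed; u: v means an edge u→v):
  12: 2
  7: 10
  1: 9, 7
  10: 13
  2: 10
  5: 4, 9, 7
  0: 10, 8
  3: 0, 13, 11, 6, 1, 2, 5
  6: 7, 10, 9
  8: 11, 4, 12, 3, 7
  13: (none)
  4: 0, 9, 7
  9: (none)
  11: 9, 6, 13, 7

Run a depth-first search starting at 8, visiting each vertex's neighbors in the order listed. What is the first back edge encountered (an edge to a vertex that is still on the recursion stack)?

DFS from 8 (visiting each vertex's neighbors in the order listed); mark gray on enter, black on exit:
8 gray
  11 gray
    9 gray
    9 black
    6 gray
      7 gray
        10 gray
          13 gray
          13 black
        10 black
      7 black
      6→10: 10 black — skip
      6→9: 9 black — skip
    6 black
    11→13: 13 black — skip
    11→7: 7 black — skip
  11 black
  4 gray
    0 gray
      0→10: 10 black — skip
      0→8: 8 is gray → back edge
First back edge: 0 → 8.

0→8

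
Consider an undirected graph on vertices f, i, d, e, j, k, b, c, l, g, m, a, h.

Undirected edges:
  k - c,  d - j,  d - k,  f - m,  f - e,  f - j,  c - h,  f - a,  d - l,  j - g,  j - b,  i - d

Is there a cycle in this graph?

No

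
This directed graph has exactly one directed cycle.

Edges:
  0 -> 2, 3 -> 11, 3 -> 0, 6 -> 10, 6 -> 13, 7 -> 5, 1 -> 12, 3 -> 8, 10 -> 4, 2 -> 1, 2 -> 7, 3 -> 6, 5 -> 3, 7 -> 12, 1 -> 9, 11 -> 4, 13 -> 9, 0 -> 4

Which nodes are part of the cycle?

DFS with gray/black marking from 3:
3 gray
  8 gray
  8 black
  11 gray
    4 gray
    4 black
  11 black
  6 gray
    13 gray
      9 gray
      9 black
    13 black
    10 gray
      10→4: 4 black — skip
    10 black
  6 black
  0 gray
    2 gray
      1 gray
        12 gray
        12 black
        1→9: 9 black — skip
      1 black
      7 gray
        7→12: 12 black — skip
        5 gray
          5→3: 3 is gray → back edge
Back edge closes the cycle 3 → 0 → 2 → 7 → 5 → 3; its vertices are {0, 2, 3, 5, 7}.

0, 2, 3, 5, 7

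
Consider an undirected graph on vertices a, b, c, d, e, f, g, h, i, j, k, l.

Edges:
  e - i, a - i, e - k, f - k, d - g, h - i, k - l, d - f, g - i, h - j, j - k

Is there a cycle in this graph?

DFS, tracking each vertex's parent; an edge to a visited non-parent vertex closes a cycle.
Start from f:
visit f (parent –)
  visit k (parent f)
    k–f: parent, skip
    visit e (parent k)
      visit i (parent e)
        visit a (parent i)
          a–i: parent, skip
        visit h (parent i)
          visit j (parent h)
            j–k: k visited and ≠ parent → cycle
Cycle: k – e – i – h – j – k.

Yes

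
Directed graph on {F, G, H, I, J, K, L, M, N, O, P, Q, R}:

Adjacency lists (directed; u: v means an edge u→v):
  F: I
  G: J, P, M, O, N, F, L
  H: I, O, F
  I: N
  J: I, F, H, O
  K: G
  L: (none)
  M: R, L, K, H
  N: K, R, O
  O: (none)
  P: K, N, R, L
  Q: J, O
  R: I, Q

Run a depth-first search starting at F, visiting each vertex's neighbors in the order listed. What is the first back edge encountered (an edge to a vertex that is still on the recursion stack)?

J->I

DFS from F (visiting each vertex's neighbors in the order listed); mark gray on enter, black on exit:
F gray
  I gray
    N gray
      K gray
        G gray
          J gray
            J→I: I is gray → back edge
First back edge: J → I.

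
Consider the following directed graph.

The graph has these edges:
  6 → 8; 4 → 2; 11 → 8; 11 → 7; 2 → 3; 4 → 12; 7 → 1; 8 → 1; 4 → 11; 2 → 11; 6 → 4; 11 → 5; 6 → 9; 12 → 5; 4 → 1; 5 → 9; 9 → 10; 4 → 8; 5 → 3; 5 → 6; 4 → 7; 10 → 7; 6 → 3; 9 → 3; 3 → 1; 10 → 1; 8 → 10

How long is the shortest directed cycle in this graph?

4

For each vertex v, BFS finds the shortest path from v back to v.
The shortest such closed walk is 5 → 6 → 4 → 11 → 5, length 4.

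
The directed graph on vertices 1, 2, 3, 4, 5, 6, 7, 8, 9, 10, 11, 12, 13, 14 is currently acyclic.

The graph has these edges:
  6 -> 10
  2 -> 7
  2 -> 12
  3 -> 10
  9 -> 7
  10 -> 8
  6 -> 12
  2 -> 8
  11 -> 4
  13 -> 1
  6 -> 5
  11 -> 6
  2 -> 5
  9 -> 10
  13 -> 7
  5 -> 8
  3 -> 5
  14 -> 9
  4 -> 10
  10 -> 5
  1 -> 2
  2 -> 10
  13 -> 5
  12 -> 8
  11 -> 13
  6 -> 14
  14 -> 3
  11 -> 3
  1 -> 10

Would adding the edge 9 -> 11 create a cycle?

Adding 9→11 creates a cycle iff 11 can already reach 9.
Path from 11: 11 → 6 → 14 → 9.
So 11 → … → 9 → 11 is a cycle.

Yes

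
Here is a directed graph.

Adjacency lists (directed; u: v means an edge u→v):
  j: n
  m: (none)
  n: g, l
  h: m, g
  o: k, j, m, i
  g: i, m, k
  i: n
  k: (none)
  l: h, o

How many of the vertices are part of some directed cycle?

7

A vertex is on a directed cycle iff it belongs to a strongly connected component of size ≥ 2 (or has a self-loop).
The vertices on cycles are {g, h, i, j, l, n, o} — 7 in total.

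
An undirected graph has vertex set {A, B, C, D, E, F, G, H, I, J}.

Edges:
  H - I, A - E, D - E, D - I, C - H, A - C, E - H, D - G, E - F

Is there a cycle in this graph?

DFS, tracking each vertex's parent; an edge to a visited non-parent vertex closes a cycle.
Start from F:
visit F (parent –)
  visit E (parent F)
    visit H (parent E)
      visit I (parent H)
        I–H: parent, skip
        visit D (parent I)
          D–E: E visited and ≠ parent → cycle
Cycle: E – H – I – D – E.

Yes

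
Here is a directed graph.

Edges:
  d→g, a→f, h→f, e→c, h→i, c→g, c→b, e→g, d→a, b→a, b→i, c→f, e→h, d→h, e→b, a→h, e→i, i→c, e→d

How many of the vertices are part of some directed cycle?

5

A vertex is on a directed cycle iff it belongs to a strongly connected component of size ≥ 2 (or has a self-loop).
The vertices on cycles are {a, b, c, h, i} — 5 in total.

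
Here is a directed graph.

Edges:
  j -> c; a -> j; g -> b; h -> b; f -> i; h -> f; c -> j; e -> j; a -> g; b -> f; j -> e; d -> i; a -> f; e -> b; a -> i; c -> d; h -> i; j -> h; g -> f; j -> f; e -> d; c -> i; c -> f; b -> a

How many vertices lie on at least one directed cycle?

7

A vertex is on a directed cycle iff it belongs to a strongly connected component of size ≥ 2 (or has a self-loop).
The vertices on cycles are {a, b, c, e, g, h, j} — 7 in total.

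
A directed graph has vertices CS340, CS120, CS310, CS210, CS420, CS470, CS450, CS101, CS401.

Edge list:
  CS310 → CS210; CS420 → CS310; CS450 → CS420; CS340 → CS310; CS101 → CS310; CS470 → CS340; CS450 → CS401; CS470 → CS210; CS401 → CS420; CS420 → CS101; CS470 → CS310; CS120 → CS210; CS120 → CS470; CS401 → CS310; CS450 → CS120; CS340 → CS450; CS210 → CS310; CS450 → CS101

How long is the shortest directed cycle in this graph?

For each vertex v, BFS finds the shortest path from v back to v.
The shortest such closed walk is CS210 → CS310 → CS210, length 2.

2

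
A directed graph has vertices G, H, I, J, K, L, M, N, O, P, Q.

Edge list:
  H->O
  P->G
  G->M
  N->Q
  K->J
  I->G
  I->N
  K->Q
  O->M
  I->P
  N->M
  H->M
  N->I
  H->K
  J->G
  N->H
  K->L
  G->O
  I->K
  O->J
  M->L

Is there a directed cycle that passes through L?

L lies on a cycle iff there is a path from L back to itself.
Exploring from L, it never reaches itself; equivalently, its strongly connected component is a singleton.

No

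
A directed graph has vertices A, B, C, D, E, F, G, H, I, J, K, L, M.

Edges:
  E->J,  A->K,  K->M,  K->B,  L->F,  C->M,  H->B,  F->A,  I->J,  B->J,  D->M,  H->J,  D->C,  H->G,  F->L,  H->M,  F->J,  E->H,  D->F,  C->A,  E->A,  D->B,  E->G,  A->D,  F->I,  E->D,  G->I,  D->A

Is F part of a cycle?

F is on a cycle iff F can reach itself via ≥1 edge.
F → L → F — yes.

Yes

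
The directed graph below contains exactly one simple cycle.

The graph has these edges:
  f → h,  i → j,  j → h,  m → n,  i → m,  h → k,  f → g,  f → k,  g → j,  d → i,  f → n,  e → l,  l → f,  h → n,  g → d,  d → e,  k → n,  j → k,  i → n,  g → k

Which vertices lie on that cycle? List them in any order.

d, e, f, g, l

DFS with gray/black marking from f:
f gray
  k gray
    n gray
    n black
  k black
  h gray
    h→n: n black — skip
    h→k: k black — skip
  h black
  f→n: n black — skip
  g gray
    j gray
      j→k: k black — skip
      j→h: h black — skip
    j black
    g→k: k black — skip
    d gray
      e gray
        l gray
          l→f: f is gray → back edge
Back edge closes the cycle f → g → d → e → l → f; its vertices are {d, e, f, g, l}.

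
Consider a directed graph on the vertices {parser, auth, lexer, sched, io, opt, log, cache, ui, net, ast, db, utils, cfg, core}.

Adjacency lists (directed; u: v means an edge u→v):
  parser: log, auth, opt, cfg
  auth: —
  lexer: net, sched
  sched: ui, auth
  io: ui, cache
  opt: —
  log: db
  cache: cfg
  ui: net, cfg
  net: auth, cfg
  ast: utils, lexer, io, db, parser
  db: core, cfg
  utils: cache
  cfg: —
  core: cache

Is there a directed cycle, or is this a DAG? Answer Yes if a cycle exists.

DFS with white/gray/black marking, starting from cache:
cache gray
  cfg gray
  cfg black
cache black
parser gray
  log gray
    db gray
      core gray
        core→cache: cache black — skip
      core black
      db→cfg: cfg black — skip
    db black
  log black
  auth gray
  auth black
  opt gray
  opt black
  parser→cfg: cfg black — skip
parser black
lexer gray
  net gray
    net→auth: auth black — skip
    net→cfg: cfg black — skip
  net black
  sched gray
    ui gray
      ui→net: net black — skip
      ui→cfg: cfg black — skip
    ui black
    sched→auth: auth black — skip
  sched black
lexer black
io gray
  io→ui: ui black — skip
  io→cache: cache black — skip
io black
ast gray
  utils gray
    utils→cache: cache black — skip
  utils black
  ast→lexer: lexer black — skip
  ast→io: io black — skip
  ast→db: db black — skip
  ast→parser: parser black — skip
ast black
Every edge goes to a white or black vertex — no back edge, so the graph is acyclic.

No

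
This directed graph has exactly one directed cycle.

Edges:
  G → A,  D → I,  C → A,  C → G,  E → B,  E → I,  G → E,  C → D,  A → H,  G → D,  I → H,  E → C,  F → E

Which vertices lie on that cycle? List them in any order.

C, E, G

DFS with gray/black marking from E:
E gray
  C gray
    A gray
      H gray
      H black
    A black
    D gray
      I gray
        I→H: H black — skip
      I black
    D black
    G gray
      G→E: E is gray → back edge
Back edge closes the cycle E → C → G → E; its vertices are {C, E, G}.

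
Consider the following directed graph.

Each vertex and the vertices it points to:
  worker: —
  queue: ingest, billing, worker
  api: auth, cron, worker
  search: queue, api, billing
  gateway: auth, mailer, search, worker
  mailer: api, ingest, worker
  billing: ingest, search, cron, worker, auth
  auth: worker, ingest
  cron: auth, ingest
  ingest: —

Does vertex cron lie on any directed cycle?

No

cron lies on a cycle iff there is a path from cron back to itself.
Exploring from cron, it never reaches itself; equivalently, its strongly connected component is a singleton.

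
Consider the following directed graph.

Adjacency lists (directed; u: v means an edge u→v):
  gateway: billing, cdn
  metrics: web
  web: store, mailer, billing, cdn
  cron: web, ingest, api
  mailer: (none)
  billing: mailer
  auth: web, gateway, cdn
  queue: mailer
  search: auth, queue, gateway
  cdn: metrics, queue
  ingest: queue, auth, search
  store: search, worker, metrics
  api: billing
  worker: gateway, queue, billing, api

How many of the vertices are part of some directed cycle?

8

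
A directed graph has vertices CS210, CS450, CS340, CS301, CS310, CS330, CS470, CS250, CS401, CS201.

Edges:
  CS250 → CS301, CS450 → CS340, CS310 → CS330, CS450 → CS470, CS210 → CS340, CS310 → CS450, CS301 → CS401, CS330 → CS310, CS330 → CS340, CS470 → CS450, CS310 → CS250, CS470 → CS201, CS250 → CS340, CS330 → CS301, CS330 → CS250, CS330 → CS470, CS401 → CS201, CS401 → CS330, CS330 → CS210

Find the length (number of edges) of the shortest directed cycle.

For each vertex v, BFS finds the shortest path from v back to v.
The shortest such closed walk is CS330 → CS310 → CS330, length 2.

2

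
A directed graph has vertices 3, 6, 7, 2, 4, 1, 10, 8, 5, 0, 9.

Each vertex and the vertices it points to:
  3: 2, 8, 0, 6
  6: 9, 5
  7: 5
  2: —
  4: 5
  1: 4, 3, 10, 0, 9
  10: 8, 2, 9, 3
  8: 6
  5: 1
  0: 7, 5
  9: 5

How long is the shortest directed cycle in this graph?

3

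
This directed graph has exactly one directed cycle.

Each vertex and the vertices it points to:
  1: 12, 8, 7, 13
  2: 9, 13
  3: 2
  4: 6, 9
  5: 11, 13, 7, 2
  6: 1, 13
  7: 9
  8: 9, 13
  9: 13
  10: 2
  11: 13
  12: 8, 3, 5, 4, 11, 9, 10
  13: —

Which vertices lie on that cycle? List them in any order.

1, 4, 6, 12

DFS with gray/black marking from 12:
12 gray
  8 gray
    9 gray
      13 gray
      13 black
    9 black
    8→13: 13 black — skip
  8 black
  3 gray
    2 gray
      2→9: 9 black — skip
      2→13: 13 black — skip
    2 black
  3 black
  5 gray
    11 gray
      11→13: 13 black — skip
    11 black
    5→13: 13 black — skip
    7 gray
      7→9: 9 black — skip
    7 black
    5→2: 2 black — skip
  5 black
  4 gray
    6 gray
      1 gray
        1→12: 12 is gray → back edge
Back edge closes the cycle 12 → 4 → 6 → 1 → 12; its vertices are {1, 4, 6, 12}.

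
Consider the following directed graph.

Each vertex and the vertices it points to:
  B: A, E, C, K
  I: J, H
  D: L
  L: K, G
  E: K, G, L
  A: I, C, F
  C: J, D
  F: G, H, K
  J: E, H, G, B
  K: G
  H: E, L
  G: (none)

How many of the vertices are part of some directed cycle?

A vertex is on a directed cycle iff it belongs to a strongly connected component of size ≥ 2 (or has a self-loop).
The vertices on cycles are {A, B, C, I, J} — 5 in total.

5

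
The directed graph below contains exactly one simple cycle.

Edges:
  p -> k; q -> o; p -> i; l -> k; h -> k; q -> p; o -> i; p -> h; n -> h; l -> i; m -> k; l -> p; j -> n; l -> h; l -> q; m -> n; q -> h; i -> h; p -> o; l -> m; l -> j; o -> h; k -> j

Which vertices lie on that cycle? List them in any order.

DFS with gray/black marking from j:
j gray
  n gray
    h gray
      k gray
        k→j: j is gray → back edge
Back edge closes the cycle j → n → h → k → j; its vertices are {h, j, k, n}.

h, j, k, n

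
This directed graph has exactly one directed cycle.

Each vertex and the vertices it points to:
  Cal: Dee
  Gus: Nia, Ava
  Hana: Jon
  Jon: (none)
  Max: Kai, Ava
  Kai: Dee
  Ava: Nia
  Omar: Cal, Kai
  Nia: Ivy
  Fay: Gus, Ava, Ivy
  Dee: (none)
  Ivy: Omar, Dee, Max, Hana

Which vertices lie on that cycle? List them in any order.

DFS with gray/black marking from Ivy:
Ivy gray
  Omar gray
    Cal gray
      Dee gray
      Dee black
    Cal black
    Kai gray
      Kai→Dee: Dee black — skip
    Kai black
  Omar black
  Ivy→Dee: Dee black — skip
  Max gray
    Max→Kai: Kai black — skip
    Ava gray
      Nia gray
        Nia→Ivy: Ivy is gray → back edge
Back edge closes the cycle Ivy → Max → Ava → Nia → Ivy; its vertices are {Ava, Ivy, Max, Nia}.

Ava, Ivy, Max, Nia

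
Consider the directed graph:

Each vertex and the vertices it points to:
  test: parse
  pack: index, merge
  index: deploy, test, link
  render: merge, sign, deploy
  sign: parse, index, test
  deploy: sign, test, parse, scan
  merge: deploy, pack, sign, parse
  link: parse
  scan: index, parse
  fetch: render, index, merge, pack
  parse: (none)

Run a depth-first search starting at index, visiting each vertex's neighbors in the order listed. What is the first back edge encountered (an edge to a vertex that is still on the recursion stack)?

sign->index

DFS from index (visiting each vertex's neighbors in the order listed); mark gray on enter, black on exit:
index gray
  deploy gray
    sign gray
      parse gray
      parse black
      sign→index: index is gray → back edge
First back edge: sign → index.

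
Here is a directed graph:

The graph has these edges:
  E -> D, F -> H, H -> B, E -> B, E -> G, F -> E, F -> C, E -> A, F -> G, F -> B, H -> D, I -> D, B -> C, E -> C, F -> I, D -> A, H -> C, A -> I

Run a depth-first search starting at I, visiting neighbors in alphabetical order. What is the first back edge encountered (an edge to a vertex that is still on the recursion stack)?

DFS from I (visiting neighbors in alphabetical order); mark gray on enter, black on exit:
I gray
  D gray
    A gray
      A→I: I is gray → back edge
First back edge: A → I.

A→I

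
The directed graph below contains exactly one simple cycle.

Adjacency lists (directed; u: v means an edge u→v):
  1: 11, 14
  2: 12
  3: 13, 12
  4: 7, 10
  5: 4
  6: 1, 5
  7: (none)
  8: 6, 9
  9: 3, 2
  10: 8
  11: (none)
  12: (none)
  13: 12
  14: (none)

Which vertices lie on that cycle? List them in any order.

4, 5, 6, 8, 10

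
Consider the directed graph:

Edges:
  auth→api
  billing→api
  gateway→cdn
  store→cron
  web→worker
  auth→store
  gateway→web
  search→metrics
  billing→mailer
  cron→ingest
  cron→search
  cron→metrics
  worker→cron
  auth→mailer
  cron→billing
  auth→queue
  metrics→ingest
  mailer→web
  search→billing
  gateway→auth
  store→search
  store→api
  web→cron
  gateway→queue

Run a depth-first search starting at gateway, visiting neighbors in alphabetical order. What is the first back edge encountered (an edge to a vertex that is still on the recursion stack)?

DFS from gateway (visiting neighbors in alphabetical order); mark gray on enter, black on exit:
gateway gray
  auth gray
    api gray
    api black
    mailer gray
      web gray
        cron gray
          billing gray
            billing→api: api black — skip
            billing→mailer: mailer is gray → back edge
First back edge: billing → mailer.

billing->mailer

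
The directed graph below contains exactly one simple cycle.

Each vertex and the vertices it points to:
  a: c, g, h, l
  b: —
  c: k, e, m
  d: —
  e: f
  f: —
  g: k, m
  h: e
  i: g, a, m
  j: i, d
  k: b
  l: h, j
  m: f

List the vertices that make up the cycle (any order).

a, i, j, l

DFS with gray/black marking from a:
a gray
  c gray
    k gray
      b gray
      b black
    k black
    e gray
      f gray
      f black
    e black
    m gray
      m→f: f black — skip
    m black
  c black
  g gray
    g→k: k black — skip
    g→m: m black — skip
  g black
  h gray
    h→e: e black — skip
  h black
  l gray
    l→h: h black — skip
    j gray
      i gray
        i→g: g black — skip
        i→a: a is gray → back edge
Back edge closes the cycle a → l → j → i → a; its vertices are {a, i, j, l}.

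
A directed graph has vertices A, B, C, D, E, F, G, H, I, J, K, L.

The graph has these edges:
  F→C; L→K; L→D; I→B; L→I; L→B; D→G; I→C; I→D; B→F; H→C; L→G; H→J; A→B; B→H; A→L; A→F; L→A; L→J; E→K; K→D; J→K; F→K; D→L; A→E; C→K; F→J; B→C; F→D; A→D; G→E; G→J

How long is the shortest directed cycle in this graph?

2

For each vertex v, BFS finds the shortest path from v back to v.
The shortest such closed walk is A → L → A, length 2.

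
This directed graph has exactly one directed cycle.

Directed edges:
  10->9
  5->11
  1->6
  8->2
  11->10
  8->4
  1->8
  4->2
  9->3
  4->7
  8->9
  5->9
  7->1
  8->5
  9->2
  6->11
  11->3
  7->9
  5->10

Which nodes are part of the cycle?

1, 4, 7, 8

DFS with gray/black marking from 1:
1 gray
  8 gray
    9 gray
      3 gray
      3 black
      2 gray
      2 black
    9 black
    8→2: 2 black — skip
    4 gray
      7 gray
        7→9: 9 black — skip
        7→1: 1 is gray → back edge
Back edge closes the cycle 1 → 8 → 4 → 7 → 1; its vertices are {1, 4, 7, 8}.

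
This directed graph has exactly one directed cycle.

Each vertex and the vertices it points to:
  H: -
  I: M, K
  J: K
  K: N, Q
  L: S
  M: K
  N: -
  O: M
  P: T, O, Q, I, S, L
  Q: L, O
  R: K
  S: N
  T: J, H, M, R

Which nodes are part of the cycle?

K, M, O, Q

DFS with gray/black marking from Q:
Q gray
  L gray
    S gray
      N gray
      N black
    S black
  L black
  O gray
    M gray
      K gray
        K→N: N black — skip
        K→Q: Q is gray → back edge
Back edge closes the cycle Q → O → M → K → Q; its vertices are {K, M, O, Q}.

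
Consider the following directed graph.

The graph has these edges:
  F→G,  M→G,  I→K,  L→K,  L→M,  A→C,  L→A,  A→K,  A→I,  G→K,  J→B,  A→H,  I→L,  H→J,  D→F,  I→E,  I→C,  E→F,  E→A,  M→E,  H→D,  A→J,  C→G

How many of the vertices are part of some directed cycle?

5

A vertex is on a directed cycle iff it belongs to a strongly connected component of size ≥ 2 (or has a self-loop).
The vertices on cycles are {A, E, I, L, M} — 5 in total.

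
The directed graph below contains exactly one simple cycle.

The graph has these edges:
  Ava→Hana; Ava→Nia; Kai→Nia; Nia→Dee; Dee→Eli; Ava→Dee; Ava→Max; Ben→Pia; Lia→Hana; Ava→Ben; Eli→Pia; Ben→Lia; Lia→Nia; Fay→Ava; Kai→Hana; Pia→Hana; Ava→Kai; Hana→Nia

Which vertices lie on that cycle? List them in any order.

Dee, Eli, Nia, Pia, Hana

DFS with gray/black marking from Dee:
Dee gray
  Eli gray
    Pia gray
      Hana gray
        Nia gray
          Nia→Dee: Dee is gray → back edge
Back edge closes the cycle Dee → Eli → Pia → Hana → Nia → Dee; its vertices are {Dee, Eli, Nia, Pia, Hana}.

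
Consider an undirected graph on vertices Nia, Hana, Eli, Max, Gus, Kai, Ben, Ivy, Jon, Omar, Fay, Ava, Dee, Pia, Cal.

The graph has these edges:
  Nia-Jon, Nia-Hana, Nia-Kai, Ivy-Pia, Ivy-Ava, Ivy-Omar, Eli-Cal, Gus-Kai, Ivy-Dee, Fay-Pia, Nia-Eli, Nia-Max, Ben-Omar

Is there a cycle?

No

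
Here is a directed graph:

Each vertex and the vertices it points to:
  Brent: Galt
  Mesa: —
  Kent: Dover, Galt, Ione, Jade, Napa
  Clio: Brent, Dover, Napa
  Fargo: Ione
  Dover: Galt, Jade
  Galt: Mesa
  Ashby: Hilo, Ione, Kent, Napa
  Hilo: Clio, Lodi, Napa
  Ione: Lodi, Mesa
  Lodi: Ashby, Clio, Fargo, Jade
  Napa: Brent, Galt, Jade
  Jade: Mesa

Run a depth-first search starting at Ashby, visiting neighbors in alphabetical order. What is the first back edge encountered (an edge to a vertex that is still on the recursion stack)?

Lodi->Ashby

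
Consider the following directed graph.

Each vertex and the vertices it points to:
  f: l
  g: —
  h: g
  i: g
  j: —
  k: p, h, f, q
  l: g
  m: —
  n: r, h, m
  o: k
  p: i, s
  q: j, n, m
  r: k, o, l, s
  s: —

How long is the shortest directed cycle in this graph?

For each vertex v, BFS finds the shortest path from v back to v.
The shortest such closed walk is r → k → q → n → r, length 4.

4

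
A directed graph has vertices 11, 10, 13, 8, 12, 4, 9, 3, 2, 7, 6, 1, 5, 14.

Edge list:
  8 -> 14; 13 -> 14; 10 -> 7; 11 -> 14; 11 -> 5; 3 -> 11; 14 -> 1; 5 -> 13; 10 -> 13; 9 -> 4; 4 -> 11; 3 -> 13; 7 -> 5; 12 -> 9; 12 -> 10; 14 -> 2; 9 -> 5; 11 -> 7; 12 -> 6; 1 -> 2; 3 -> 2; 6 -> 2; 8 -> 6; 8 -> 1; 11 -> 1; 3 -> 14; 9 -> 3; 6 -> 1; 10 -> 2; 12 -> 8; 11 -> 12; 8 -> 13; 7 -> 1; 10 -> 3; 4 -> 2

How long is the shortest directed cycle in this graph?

4

For each vertex v, BFS finds the shortest path from v back to v.
The shortest such closed walk is 11 → 12 → 9 → 4 → 11, length 4.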